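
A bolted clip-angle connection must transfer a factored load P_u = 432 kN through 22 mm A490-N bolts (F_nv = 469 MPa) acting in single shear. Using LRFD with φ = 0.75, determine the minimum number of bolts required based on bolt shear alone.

A_b = π·22²/4 = 380.1 mm².
Per-bolt design strength φR_n = 0.75 × 469 × 380.1 × 1 / 1000 = 133.7 kN.
n ≥ 432 / 133.7 = 3.231 → use 4 bolts.

4 bolts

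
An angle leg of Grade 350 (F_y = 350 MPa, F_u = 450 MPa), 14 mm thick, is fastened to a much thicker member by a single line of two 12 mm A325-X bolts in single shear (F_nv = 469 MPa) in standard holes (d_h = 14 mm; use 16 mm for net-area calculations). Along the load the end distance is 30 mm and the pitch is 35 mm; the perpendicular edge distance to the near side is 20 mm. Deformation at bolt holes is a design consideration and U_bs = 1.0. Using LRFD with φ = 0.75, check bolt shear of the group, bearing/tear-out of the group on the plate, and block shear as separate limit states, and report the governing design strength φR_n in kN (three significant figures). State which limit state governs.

Bolt shear: A_b = π·12²/4 = 113.1 mm²; R_n = 469 × 113.1 × 2 × 1 / 1000 = 106.1 kN → 0.75 × 106.1 = 79.6 kN.
Bearing: edge l_c = 23, r_n = 173.9 kN; interior l_c = 21, r_n = 158.8 kN; R_n = 173.9 + 1·158.8 = 332.6 kN → 249 kN.
Block shear: A_gv = 910, A_nv = 574, A_nt = 168 mm²; R_n = min(0.6F_uA_nv, 0.6F_yA_gv) + U_bs·F_u·A_nt = 230.6 kN → 173 kN.
Bolt shear governs: 79.6 kN.

79.6 kN (bolt shear governs)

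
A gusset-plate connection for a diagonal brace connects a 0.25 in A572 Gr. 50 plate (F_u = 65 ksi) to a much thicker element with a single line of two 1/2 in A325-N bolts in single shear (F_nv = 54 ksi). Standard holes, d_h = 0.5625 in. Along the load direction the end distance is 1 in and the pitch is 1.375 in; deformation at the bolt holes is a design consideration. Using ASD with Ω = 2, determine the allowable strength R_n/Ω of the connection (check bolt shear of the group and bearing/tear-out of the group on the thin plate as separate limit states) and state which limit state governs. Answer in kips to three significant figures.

10.6 kips (bolt shear governs)

Bolt shear: A_b = π·0.5²/4 = 0.1963 in²; R_n = 54 × 0.1963 × 2 × 1 = 21.21 kips → 21.21 / 2 = 10.6 kips.
Bearing (1.2 l_c t F_u ≤ 2.4 d t F_u): upper limit = 2.4·0.5·0.25·65 = 19.5 kips.
  Edge l_c = 1 − 0.5625/2 = 0.7188 → r_n = 14.02 kips; interior l_c = 1.375 − 0.5625 = 0.8125 → r_n = 15.84 kips.
  R_n,bearing = 1·14.02 + 1·15.84 = 29.86 kips → 29.86 / 2 = 14.9 kips.
Bolt shear governs: 10.6 kips.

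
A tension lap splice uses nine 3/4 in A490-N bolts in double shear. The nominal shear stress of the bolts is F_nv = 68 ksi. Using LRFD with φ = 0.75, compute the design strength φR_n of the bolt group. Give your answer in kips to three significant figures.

A_b = π × 0.75² / 4 = 0.4418 in².
R_n = F_nv · A_b · n · n_s = 68 × 0.4418 × 9 × 2 = 540.7 kips.
Design strength φR_n = 0.75 × 540.7 = 406 kips.

406 kips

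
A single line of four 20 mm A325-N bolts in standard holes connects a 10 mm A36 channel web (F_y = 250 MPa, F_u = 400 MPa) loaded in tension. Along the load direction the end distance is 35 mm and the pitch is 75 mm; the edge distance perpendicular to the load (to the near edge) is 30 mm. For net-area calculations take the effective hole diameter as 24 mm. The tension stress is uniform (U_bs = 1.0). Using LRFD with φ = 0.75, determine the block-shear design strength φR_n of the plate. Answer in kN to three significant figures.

346 kN

Shear plane L_v = 35 + 3·75 = 260 mm; A_gv = 260 × 10 = 2600 mm².
A_nv = (260 − 3.5·24) × 10 = 1760 mm².
A_nt = (30 − 0.5·24) × 10 = 180 mm².
0.6 F_u A_nv = 422.4 kN; 0.6 F_y A_gv = 390 kN → shear yielding governs the shear term.
R_n = 390 + 1.0 × 400 × 180 / 1000 = 462 kN.
Design strength φR_n = 0.75 × 462 = 346 kN.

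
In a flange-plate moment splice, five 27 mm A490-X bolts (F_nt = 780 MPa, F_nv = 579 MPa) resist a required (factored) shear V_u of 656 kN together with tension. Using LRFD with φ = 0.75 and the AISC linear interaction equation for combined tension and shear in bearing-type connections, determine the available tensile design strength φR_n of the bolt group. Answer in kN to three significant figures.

1290 kN

A_b = π·27²/4 = 572.6 mm²; f_rv = 656 × 1000 / (5 × 572.6) = 229.1 MPa.
F'_nt = 1.3 F_nt − (F_nt / φF_nv) f_rv = 1.3·780 − (780/(0.75·579))·229.1 = 602.4 MPa, capped at F_nt → F'_nt = 602.4 MPa.
R_n = F'_nt · A_b · n = 602.4 × 572.6 × 5 / 1000 = 1725 kN.
Design strength φR_n = 0.75 × 1725 = 1290 kN.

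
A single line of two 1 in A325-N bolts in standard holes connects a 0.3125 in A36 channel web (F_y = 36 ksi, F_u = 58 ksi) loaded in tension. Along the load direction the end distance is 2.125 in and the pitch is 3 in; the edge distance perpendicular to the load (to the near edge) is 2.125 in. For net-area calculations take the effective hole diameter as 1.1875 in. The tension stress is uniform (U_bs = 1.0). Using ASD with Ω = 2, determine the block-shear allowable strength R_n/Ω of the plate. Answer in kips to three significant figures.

Shear plane L_v = 2.125 + 1·3 = 5.125 in; A_gv = 5.125 × 0.3125 = 1.602 in².
A_nv = (5.125 − 1.5·1.1875) × 0.3125 = 1.045 in².
A_nt = (2.125 − 0.5·1.1875) × 0.3125 = 0.4785 in².
0.6 F_u A_nv = 36.36 kips; 0.6 F_y A_gv = 34.59 kips → shear yielding governs the shear term.
R_n = 34.59 + 1.0 × 58 × 0.4785 = 62.35 kips.
Allowable strength R_n/Ω = 62.35 / 2 = 31.2 kips.

31.2 kips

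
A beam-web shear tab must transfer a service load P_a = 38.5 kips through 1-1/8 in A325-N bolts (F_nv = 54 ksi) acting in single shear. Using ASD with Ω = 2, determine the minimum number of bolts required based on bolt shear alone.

2 bolts

A_b = π·1.125²/4 = 0.994 in².
Per-bolt allowable strength R_n/Ω = 54 × 0.994 × 1 / 2 = 26.84 kips.
n ≥ 38.5 / 26.84 = 1.435 → use 2 bolts.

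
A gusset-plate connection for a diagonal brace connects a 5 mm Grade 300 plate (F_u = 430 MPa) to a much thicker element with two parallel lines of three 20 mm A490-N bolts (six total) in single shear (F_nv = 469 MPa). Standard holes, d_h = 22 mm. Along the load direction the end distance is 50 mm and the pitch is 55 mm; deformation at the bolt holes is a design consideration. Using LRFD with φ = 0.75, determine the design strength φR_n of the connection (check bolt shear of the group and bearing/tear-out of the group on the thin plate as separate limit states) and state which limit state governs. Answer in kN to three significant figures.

406 kN (bearing governs)

Bolt shear: A_b = π·20²/4 = 314.2 mm²; R_n = 469 × 314.2 × 6 × 1 / 1000 = 884 kN → 0.75 × 884 = 663 kN.
Bearing (1.2 l_c t F_u ≤ 2.4 d t F_u): upper limit = 2.4·20·5·430 / 1000 = 103.2 kN.
  Edge l_c = 50 − 22/2 = 39 → r_n = 100.6 kN; interior l_c = 55 − 22 = 33 → r_n = 85.14 kN.
  R_n,bearing = 2·100.6 + 4·85.14 = 541.8 kN → 0.75 × 541.8 = 406 kN.
Bearing governs: 406 kN.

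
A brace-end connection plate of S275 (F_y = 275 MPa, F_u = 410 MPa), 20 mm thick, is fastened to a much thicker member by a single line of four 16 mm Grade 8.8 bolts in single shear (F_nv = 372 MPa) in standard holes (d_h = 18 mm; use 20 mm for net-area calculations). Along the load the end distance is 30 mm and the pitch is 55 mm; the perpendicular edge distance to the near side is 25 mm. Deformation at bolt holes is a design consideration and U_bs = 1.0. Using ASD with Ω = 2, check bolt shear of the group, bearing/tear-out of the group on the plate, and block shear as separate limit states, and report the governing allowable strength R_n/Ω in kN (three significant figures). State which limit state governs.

150 kN (bolt shear governs)

Bolt shear: A_b = π·16²/4 = 201.1 mm²; R_n = 372 × 201.1 × 4 × 1 / 1000 = 299.2 kN → 299.2 / 2 = 150 kN.
Bearing: edge l_c = 21, r_n = 206.6 kN; interior l_c = 37, r_n = 314.9 kN; R_n = 206.6 + 3·314.9 = 1151 kN → 576 kN.
Block shear: A_gv = 3900, A_nv = 2500, A_nt = 300 mm²; R_n = min(0.6F_uA_nv, 0.6F_yA_gv) + U_bs·F_u·A_nt = 738 kN → 369 kN.
Bolt shear governs: 150 kN.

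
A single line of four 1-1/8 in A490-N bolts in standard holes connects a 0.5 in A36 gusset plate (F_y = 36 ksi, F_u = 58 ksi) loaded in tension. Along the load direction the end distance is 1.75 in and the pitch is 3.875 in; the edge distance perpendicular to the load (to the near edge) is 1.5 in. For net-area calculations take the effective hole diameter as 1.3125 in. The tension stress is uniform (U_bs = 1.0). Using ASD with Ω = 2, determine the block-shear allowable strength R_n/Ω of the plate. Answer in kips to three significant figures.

84.5 kips

Shear plane L_v = 1.75 + 3·3.875 = 13.38 in; A_gv = 13.38 × 0.5 = 6.688 in².
A_nv = (13.38 − 3.5·1.3125) × 0.5 = 4.391 in².
A_nt = (1.5 − 0.5·1.3125) × 0.5 = 0.4219 in².
0.6 F_u A_nv = 152.8 kips; 0.6 F_y A_gv = 144.4 kips → shear yielding governs the shear term.
R_n = 144.4 + 1.0 × 58 × 0.4219 = 168.9 kips.
Allowable strength R_n/Ω = 168.9 / 2 = 84.5 kips.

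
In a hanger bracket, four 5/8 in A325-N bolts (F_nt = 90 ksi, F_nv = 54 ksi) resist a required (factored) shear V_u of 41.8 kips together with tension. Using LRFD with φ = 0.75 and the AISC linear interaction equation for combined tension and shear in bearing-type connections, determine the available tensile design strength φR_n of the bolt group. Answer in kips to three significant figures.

38 kips

A_b = π·0.625²/4 = 0.3068 in²; f_rv = 41.8 / (4 × 0.3068) = 34.06 ksi.
F'_nt = 1.3 F_nt − (F_nt / φF_nv) f_rv = 1.3·90 − (90/(0.75·54))·34.06 = 41.31 ksi, capped at F_nt → F'_nt = 41.31 ksi.
R_n = F'_nt · A_b · n = 41.31 × 0.3068 × 4 = 50.69 kips.
Design strength φR_n = 0.75 × 50.69 = 38 kips.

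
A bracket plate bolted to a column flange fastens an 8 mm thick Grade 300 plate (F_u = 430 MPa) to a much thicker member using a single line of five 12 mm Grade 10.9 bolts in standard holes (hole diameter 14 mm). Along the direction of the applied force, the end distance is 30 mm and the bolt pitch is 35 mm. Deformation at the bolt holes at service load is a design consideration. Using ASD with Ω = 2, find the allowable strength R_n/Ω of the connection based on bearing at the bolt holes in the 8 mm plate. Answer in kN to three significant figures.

221 kN

Per bolt r_n = 1.2 l_c t F_u ≤ 2.4 d t F_u; upper limit = 2.4 × 12 × 8 × 430 / 1000 = 99.07 kN.
Edge bolt: l_c = 30 − 14/2 = 23 mm → 1.2 × 23 × 8 × 430 / 1000 = 94.94 → r_n = 94.94 kN.
Interior bolts: l_c = 35 − 14 = 21 mm → 1.2 × 21 × 8 × 430 / 1000 = 86.69 → r_n = 86.69 kN.
R_n = 1 × 94.94 + 4 × 86.69 = 441.7 kN.
Allowable strength R_n/Ω = 441.7 / 2 = 221 kN.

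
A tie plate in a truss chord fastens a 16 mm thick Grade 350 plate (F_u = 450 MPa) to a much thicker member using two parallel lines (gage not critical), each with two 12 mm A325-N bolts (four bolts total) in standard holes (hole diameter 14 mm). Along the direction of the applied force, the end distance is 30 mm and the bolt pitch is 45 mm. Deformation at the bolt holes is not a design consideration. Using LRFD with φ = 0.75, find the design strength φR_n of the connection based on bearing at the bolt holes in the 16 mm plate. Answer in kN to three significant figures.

Per bolt r_n = 1.5 l_c t F_u ≤ 3.0 d t F_u; upper limit = 3.0 × 12 × 16 × 450 / 1000 = 259.2 kN.
Edge bolt: l_c = 30 − 14/2 = 23 mm → 1.5 × 23 × 16 × 450 / 1000 = 248.4 → r_n = 248.4 kN.
Interior bolts: l_c = 45 − 14 = 31 mm → 1.5 × 31 × 16 × 450 / 1000 = 334.8 → r_n = 259.2 kN.
R_n = 2 × 248.4 + 2 × 259.2 = 1015 kN.
Design strength φR_n = 0.75 × 1015 = 761 kN.

761 kN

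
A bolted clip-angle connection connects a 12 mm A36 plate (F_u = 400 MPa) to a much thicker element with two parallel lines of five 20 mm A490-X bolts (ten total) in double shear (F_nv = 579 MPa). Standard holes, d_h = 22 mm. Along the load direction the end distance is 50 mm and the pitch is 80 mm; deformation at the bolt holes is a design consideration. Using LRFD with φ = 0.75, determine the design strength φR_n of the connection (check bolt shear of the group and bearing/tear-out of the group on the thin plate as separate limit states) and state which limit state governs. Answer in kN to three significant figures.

1720 kN (bearing governs)

Bolt shear: A_b = π·20²/4 = 314.2 mm²; R_n = 579 × 314.2 × 10 × 2 / 1000 = 3638 kN → 0.75 × 3638 = 2730 kN.
Bearing (1.2 l_c t F_u ≤ 2.4 d t F_u): upper limit = 2.4·20·12·400 / 1000 = 230.4 kN.
  Edge l_c = 50 − 22/2 = 39 → r_n = 224.6 kN; interior l_c = 80 − 22 = 58 → r_n = 230.4 kN.
  R_n,bearing = 2·224.6 + 8·230.4 = 2292 kN → 0.75 × 2292 = 1720 kN.
Bearing governs: 1720 kN.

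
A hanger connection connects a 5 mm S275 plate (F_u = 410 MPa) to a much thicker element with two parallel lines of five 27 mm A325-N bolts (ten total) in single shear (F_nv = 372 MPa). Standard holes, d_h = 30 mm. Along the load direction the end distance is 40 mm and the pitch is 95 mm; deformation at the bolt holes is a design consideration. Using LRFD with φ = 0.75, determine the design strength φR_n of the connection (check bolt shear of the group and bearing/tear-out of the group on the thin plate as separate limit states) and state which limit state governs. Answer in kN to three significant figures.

Bolt shear: A_b = π·27²/4 = 572.6 mm²; R_n = 372 × 572.6 × 10 × 1 / 1000 = 2130 kN → 0.75 × 2130 = 1600 kN.
Bearing (1.2 l_c t F_u ≤ 2.4 d t F_u): upper limit = 2.4·27·5·410 / 1000 = 132.8 kN.
  Edge l_c = 40 − 30/2 = 25 → r_n = 61.5 kN; interior l_c = 95 − 30 = 65 → r_n = 132.8 kN.
  R_n,bearing = 2·61.5 + 8·132.8 = 1186 kN → 0.75 × 1186 = 889 kN.
Bearing governs: 889 kN.

889 kN (bearing governs)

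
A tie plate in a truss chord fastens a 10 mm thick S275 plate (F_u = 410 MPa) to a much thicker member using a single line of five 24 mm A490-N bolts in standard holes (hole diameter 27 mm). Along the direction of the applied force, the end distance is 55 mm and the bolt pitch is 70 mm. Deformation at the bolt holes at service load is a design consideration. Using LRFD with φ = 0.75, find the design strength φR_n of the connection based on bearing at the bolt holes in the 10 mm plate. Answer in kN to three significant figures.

Per bolt r_n = 1.2 l_c t F_u ≤ 2.4 d t F_u; upper limit = 2.4 × 24 × 10 × 410 / 1000 = 236.2 kN.
Edge bolt: l_c = 55 − 27/2 = 41.5 mm → 1.2 × 41.5 × 10 × 410 / 1000 = 204.2 → r_n = 204.2 kN.
Interior bolts: l_c = 70 − 27 = 43 mm → 1.2 × 43 × 10 × 410 / 1000 = 211.6 → r_n = 211.6 kN.
R_n = 1 × 204.2 + 4 × 211.6 = 1050 kN.
Design strength φR_n = 0.75 × 1050 = 788 kN.

788 kN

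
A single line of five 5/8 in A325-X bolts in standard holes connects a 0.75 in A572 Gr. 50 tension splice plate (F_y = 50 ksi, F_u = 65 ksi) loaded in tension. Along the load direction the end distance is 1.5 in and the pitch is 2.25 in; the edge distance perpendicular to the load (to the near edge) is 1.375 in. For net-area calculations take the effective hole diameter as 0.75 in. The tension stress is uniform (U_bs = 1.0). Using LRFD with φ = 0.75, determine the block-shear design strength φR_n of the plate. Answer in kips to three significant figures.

193 kips

Shear plane L_v = 1.5 + 4·2.25 = 10.5 in; A_gv = 10.5 × 0.75 = 7.875 in².
A_nv = (10.5 − 4.5·0.75) × 0.75 = 5.344 in².
A_nt = (1.375 − 0.5·0.75) × 0.75 = 0.75 in².
0.6 F_u A_nv = 208.4 kips; 0.6 F_y A_gv = 236.2 kips → shear rupture governs the shear term.
R_n = 208.4 + 1.0 × 65 × 0.75 = 257.2 kips.
Design strength φR_n = 0.75 × 257.2 = 193 kips.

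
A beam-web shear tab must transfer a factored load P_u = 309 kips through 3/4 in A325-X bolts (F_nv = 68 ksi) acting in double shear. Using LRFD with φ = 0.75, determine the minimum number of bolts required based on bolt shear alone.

7 bolts

A_b = π·0.75²/4 = 0.4418 in².
Per-bolt design strength φR_n = 0.75 × 68 × 0.4418 × 2 = 45.06 kips.
n ≥ 309 / 45.06 = 6.857 → use 7 bolts.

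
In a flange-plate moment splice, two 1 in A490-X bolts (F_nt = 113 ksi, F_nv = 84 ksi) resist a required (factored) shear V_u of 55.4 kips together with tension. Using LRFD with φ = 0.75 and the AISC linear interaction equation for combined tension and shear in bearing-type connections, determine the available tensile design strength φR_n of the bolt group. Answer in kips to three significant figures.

98.5 kips

A_b = π·1²/4 = 0.7854 in²; f_rv = 55.4 / (2 × 0.7854) = 35.27 ksi.
F'_nt = 1.3 F_nt − (F_nt / φF_nv) f_rv = 1.3·113 − (113/(0.75·84))·35.27 = 83.64 ksi, capped at F_nt → F'_nt = 83.64 ksi.
R_n = F'_nt · A_b · n = 83.64 × 0.7854 × 2 = 131.4 kips.
Design strength φR_n = 0.75 × 131.4 = 98.5 kips.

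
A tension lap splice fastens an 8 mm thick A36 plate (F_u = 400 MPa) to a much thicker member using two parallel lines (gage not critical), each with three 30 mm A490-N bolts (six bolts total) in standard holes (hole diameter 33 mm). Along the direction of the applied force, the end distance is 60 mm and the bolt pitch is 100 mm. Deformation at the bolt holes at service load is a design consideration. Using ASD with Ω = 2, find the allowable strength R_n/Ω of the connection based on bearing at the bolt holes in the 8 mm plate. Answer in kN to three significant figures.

Per bolt r_n = 1.2 l_c t F_u ≤ 2.4 d t F_u; upper limit = 2.4 × 30 × 8 × 400 / 1000 = 230.4 kN.
Edge bolt: l_c = 60 − 33/2 = 43.5 mm → 1.2 × 43.5 × 8 × 400 / 1000 = 167 → r_n = 167 kN.
Interior bolts: l_c = 100 − 33 = 67 mm → 1.2 × 67 × 8 × 400 / 1000 = 257.3 → r_n = 230.4 kN.
R_n = 2 × 167 + 4 × 230.4 = 1256 kN.
Allowable strength R_n/Ω = 1256 / 2 = 628 kN.

628 kN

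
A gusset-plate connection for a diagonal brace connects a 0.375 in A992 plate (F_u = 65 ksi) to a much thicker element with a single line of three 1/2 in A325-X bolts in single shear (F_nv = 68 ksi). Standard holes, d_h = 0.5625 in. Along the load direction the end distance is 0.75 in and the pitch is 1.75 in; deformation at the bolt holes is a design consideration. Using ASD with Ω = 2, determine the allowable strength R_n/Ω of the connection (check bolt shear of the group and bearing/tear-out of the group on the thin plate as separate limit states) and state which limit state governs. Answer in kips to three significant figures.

Bolt shear: A_b = π·0.5²/4 = 0.1963 in²; R_n = 68 × 0.1963 × 3 × 1 = 40.06 kips → 40.06 / 2 = 20 kips.
Bearing (1.2 l_c t F_u ≤ 2.4 d t F_u): upper limit = 2.4·0.5·0.375·65 = 29.25 kips.
  Edge l_c = 0.75 − 0.5625/2 = 0.4688 → r_n = 13.71 kips; interior l_c = 1.75 − 0.5625 = 1.188 → r_n = 29.25 kips.
  R_n,bearing = 1·13.71 + 2·29.25 = 72.21 kips → 72.21 / 2 = 36.1 kips.
Bolt shear governs: 20 kips.

20 kips (bolt shear governs)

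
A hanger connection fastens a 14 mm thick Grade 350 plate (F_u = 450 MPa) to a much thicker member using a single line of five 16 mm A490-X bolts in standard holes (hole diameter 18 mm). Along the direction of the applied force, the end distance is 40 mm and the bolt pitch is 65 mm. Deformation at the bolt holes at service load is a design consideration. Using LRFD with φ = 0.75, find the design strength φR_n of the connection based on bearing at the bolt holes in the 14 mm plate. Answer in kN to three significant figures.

Per bolt r_n = 1.2 l_c t F_u ≤ 2.4 d t F_u; upper limit = 2.4 × 16 × 14 × 450 / 1000 = 241.9 kN.
Edge bolt: l_c = 40 − 18/2 = 31 mm → 1.2 × 31 × 14 × 450 / 1000 = 234.4 → r_n = 234.4 kN.
Interior bolts: l_c = 65 − 18 = 47 mm → 1.2 × 47 × 14 × 450 / 1000 = 355.3 → r_n = 241.9 kN.
R_n = 1 × 234.4 + 4 × 241.9 = 1202 kN.
Design strength φR_n = 0.75 × 1202 = 902 kN.

902 kN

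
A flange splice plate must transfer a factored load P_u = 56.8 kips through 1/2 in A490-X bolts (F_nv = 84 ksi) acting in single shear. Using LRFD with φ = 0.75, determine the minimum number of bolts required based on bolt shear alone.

5 bolts

A_b = π·0.5²/4 = 0.1963 in².
Per-bolt design strength φR_n = 0.75 × 84 × 0.1963 × 1 = 12.37 kips.
n ≥ 56.8 / 12.37 = 4.592 → use 5 bolts.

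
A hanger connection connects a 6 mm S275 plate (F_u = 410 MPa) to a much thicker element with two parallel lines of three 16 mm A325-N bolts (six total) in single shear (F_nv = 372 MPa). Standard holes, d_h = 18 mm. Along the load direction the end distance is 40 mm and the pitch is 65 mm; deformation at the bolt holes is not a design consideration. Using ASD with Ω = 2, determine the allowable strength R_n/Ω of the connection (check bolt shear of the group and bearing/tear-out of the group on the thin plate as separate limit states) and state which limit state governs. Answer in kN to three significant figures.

Bolt shear: A_b = π·16²/4 = 201.1 mm²; R_n = 372 × 201.1 × 6 × 1 / 1000 = 448.8 kN → 448.8 / 2 = 224 kN.
Bearing (1.5 l_c t F_u ≤ 3.0 d t F_u): upper limit = 3.0·16·6·410 / 1000 = 118.1 kN.
  Edge l_c = 40 − 18/2 = 31 → r_n = 114.4 kN; interior l_c = 65 − 18 = 47 → r_n = 118.1 kN.
  R_n,bearing = 2·114.4 + 4·118.1 = 701.1 kN → 701.1 / 2 = 351 kN.
Bolt shear governs: 224 kN.

224 kN (bolt shear governs)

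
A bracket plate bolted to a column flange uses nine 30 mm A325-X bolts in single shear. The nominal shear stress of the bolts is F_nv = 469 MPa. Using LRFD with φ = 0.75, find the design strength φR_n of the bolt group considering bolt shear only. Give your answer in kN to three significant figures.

2240 kN

A_b = π × 30² / 4 = 706.9 mm².
R_n = F_nv · A_b · n · n_s = 469 × 706.9 × 9 × 1 / 1000 = 2984 kN.
Design strength φR_n = 0.75 × 2984 = 2240 kN.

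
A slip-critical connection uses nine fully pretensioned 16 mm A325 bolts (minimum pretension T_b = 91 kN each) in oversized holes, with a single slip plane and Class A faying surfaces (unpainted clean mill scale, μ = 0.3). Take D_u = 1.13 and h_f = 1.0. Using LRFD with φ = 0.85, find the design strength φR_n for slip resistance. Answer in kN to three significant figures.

236 kN

R_n = μ · D_u · h_f · T_b · n_s · n_b = 0.3 × 1.13 × 1.0 × 91 × 1 × 9 = 277.6 kN.
Design strength φR_n = 0.85 × 277.6 = 236 kN.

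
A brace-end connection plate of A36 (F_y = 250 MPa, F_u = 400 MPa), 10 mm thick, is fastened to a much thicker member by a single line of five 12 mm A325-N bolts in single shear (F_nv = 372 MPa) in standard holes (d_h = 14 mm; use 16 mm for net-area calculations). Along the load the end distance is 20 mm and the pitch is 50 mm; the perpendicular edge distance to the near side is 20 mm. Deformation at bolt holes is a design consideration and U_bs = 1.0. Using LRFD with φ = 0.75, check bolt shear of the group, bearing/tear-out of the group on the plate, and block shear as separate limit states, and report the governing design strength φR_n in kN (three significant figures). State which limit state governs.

158 kN (bolt shear governs)

Bolt shear: A_b = π·12²/4 = 113.1 mm²; R_n = 372 × 113.1 × 5 × 1 / 1000 = 210.4 kN → 0.75 × 210.4 = 158 kN.
Bearing: edge l_c = 13, r_n = 62.4 kN; interior l_c = 36, r_n = 115.2 kN; R_n = 62.4 + 4·115.2 = 523.2 kN → 392 kN.
Block shear: A_gv = 2200, A_nv = 1480, A_nt = 120 mm²; R_n = min(0.6F_uA_nv, 0.6F_yA_gv) + U_bs·F_u·A_nt = 378 kN → 284 kN.
Bolt shear governs: 158 kN.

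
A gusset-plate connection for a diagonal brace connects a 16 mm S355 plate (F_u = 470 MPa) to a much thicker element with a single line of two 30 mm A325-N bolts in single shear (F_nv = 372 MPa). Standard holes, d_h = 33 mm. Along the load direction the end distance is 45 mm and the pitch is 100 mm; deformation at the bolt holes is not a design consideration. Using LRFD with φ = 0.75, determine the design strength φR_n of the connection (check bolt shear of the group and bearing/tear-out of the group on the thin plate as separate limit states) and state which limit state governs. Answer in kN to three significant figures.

394 kN (bolt shear governs)

Bolt shear: A_b = π·30²/4 = 706.9 mm²; R_n = 372 × 706.9 × 2 × 1 / 1000 = 525.9 kN → 0.75 × 525.9 = 394 kN.
Bearing (1.5 l_c t F_u ≤ 3.0 d t F_u): upper limit = 3.0·30·16·470 / 1000 = 676.8 kN.
  Edge l_c = 45 − 33/2 = 28.5 → r_n = 321.5 kN; interior l_c = 100 − 33 = 67 → r_n = 676.8 kN.
  R_n,bearing = 1·321.5 + 1·676.8 = 998.3 kN → 0.75 × 998.3 = 749 kN.
Bolt shear governs: 394 kN.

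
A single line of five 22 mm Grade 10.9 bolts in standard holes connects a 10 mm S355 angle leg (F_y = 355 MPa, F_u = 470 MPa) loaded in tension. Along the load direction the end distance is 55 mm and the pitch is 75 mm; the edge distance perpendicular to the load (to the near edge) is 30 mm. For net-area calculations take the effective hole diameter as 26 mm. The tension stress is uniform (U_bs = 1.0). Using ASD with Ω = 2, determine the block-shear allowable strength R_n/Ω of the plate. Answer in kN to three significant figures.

Shear plane L_v = 55 + 4·75 = 355 mm; A_gv = 355 × 10 = 3550 mm².
A_nv = (355 − 4.5·26) × 10 = 2380 mm².
A_nt = (30 − 0.5·26) × 10 = 170 mm².
0.6 F_u A_nv = 671.2 kN; 0.6 F_y A_gv = 756.1 kN → shear rupture governs the shear term.
R_n = 671.2 + 1.0 × 470 × 170 / 1000 = 751.1 kN.
Allowable strength R_n/Ω = 751.1 / 2 = 376 kN.

376 kN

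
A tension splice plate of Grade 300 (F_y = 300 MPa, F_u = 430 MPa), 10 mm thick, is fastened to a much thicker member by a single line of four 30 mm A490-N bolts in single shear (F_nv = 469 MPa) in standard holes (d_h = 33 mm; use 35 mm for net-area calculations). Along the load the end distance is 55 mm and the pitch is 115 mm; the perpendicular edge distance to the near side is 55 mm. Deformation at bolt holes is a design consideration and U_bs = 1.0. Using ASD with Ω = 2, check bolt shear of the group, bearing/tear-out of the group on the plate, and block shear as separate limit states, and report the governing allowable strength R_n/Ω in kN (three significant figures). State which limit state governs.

Bolt shear: A_b = π·30²/4 = 706.9 mm²; R_n = 469 × 706.9 × 4 × 1 / 1000 = 1326 kN → 1326 / 2 = 663 kN.
Bearing: edge l_c = 38.5, r_n = 198.7 kN; interior l_c = 82, r_n = 309.6 kN; R_n = 198.7 + 3·309.6 = 1127 kN → 564 kN.
Block shear: A_gv = 4000, A_nv = 2775, A_nt = 375 mm²; R_n = min(0.6F_uA_nv, 0.6F_yA_gv) + U_bs·F_u·A_nt = 877.2 kN → 439 kN.
Block shear governs: 439 kN.

439 kN (block shear governs)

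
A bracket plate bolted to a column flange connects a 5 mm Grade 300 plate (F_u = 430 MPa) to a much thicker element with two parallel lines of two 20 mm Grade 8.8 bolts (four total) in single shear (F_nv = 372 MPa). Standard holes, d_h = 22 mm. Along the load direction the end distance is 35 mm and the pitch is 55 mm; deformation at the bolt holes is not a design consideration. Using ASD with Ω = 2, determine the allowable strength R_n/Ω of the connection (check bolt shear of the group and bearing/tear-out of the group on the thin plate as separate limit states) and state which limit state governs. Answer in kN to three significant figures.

Bolt shear: A_b = π·20²/4 = 314.2 mm²; R_n = 372 × 314.2 × 4 × 1 / 1000 = 467.5 kN → 467.5 / 2 = 234 kN.
Bearing (1.5 l_c t F_u ≤ 3.0 d t F_u): upper limit = 3.0·20·5·430 / 1000 = 129 kN.
  Edge l_c = 35 − 22/2 = 24 → r_n = 77.4 kN; interior l_c = 55 − 22 = 33 → r_n = 106.4 kN.
  R_n,bearing = 2·77.4 + 2·106.4 = 367.6 kN → 367.6 / 2 = 184 kN.
Bearing governs: 184 kN.

184 kN (bearing governs)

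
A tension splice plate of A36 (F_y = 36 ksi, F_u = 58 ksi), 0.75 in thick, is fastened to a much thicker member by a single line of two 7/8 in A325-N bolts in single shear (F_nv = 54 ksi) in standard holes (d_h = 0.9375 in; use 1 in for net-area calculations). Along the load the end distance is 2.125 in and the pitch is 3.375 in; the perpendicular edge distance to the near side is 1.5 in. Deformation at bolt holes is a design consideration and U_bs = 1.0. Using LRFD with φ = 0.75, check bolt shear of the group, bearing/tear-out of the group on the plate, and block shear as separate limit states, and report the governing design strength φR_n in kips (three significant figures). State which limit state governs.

48.7 kips (bolt shear governs)

Bolt shear: A_b = π·0.875²/4 = 0.6013 in²; R_n = 54 × 0.6013 × 2 × 1 = 64.94 kips → 0.75 × 64.94 = 48.7 kips.
Bearing: edge l_c = 1.656, r_n = 86.46 kips; interior l_c = 2.438, r_n = 91.35 kips; R_n = 86.46 + 1·91.35 = 177.8 kips → 133 kips.
Block shear: A_gv = 4.125, A_nv = 3, A_nt = 0.75 in²; R_n = min(0.6F_uA_nv, 0.6F_yA_gv) + U_bs·F_u·A_nt = 132.6 kips → 99.4 kips.
Bolt shear governs: 48.7 kips.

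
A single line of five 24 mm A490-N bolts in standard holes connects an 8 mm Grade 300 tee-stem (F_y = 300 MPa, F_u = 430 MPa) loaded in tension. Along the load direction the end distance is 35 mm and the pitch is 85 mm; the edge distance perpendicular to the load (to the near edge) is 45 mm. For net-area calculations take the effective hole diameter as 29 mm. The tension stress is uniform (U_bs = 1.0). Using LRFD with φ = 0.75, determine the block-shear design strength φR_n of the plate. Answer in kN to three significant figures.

Shear plane L_v = 35 + 4·85 = 375 mm; A_gv = 375 × 8 = 3000 mm².
A_nv = (375 − 4.5·29) × 8 = 1956 mm².
A_nt = (45 − 0.5·29) × 8 = 244 mm².
0.6 F_u A_nv = 504.6 kN; 0.6 F_y A_gv = 540 kN → shear rupture governs the shear term.
R_n = 504.6 + 1.0 × 430 × 244 / 1000 = 609.6 kN.
Design strength φR_n = 0.75 × 609.6 = 457 kN.

457 kN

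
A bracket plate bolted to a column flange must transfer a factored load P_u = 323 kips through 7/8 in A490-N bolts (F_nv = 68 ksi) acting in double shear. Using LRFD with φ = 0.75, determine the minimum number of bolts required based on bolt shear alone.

6 bolts

A_b = π·0.875²/4 = 0.6013 in².
Per-bolt design strength φR_n = 0.75 × 68 × 0.6013 × 2 = 61.33 kips.
n ≥ 323 / 61.33 = 5.266 → use 6 bolts.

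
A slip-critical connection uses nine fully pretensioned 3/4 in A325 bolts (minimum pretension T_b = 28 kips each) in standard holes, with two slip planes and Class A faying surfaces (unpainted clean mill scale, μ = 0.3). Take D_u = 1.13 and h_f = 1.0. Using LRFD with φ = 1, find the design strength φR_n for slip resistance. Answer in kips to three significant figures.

171 kips

R_n = μ · D_u · h_f · T_b · n_s · n_b = 0.3 × 1.13 × 1.0 × 28 × 2 × 9 = 170.9 kips.
Design strength φR_n = 1 × 170.9 = 171 kips.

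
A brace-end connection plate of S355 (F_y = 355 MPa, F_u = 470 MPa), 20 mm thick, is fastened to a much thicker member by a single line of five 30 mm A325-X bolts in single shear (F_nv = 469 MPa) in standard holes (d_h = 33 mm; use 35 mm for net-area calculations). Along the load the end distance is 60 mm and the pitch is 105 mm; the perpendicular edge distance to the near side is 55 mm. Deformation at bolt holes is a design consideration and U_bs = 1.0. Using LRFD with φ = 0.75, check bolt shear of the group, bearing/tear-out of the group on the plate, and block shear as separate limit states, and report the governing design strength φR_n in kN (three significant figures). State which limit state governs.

Bolt shear: A_b = π·30²/4 = 706.9 mm²; R_n = 469 × 706.9 × 5 × 1 / 1000 = 1658 kN → 0.75 × 1658 = 1240 kN.
Bearing: edge l_c = 43.5, r_n = 490.7 kN; interior l_c = 72, r_n = 676.8 kN; R_n = 490.7 + 4·676.8 = 3198 kN → 2400 kN.
Block shear: A_gv = 9600, A_nv = 6450, A_nt = 750 mm²; R_n = min(0.6F_uA_nv, 0.6F_yA_gv) + U_bs·F_u·A_nt = 2171 kN → 1630 kN.
Bolt shear governs: 1240 kN.

1240 kN (bolt shear governs)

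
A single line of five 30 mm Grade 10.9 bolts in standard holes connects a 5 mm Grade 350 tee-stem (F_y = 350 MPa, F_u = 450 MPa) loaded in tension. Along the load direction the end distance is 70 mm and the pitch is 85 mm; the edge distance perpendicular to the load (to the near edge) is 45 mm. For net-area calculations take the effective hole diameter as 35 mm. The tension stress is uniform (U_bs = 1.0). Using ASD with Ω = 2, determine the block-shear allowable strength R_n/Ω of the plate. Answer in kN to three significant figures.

Shear plane L_v = 70 + 4·85 = 410 mm; A_gv = 410 × 5 = 2050 mm².
A_nv = (410 − 4.5·35) × 5 = 1262 mm².
A_nt = (45 − 0.5·35) × 5 = 137.5 mm².
0.6 F_u A_nv = 340.9 kN; 0.6 F_y A_gv = 430.5 kN → shear rupture governs the shear term.
R_n = 340.9 + 1.0 × 450 × 137.5 / 1000 = 402.8 kN.
Allowable strength R_n/Ω = 402.8 / 2 = 201 kN.

201 kN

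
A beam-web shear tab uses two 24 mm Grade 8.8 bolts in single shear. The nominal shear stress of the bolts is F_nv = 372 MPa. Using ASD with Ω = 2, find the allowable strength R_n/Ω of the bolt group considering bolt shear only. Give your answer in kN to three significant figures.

168 kN

A_b = π × 24² / 4 = 452.4 mm².
R_n = F_nv · A_b · n · n_s = 372 × 452.4 × 2 × 1 / 1000 = 336.6 kN.
Allowable strength R_n/Ω = 336.6 / 2 = 168 kN.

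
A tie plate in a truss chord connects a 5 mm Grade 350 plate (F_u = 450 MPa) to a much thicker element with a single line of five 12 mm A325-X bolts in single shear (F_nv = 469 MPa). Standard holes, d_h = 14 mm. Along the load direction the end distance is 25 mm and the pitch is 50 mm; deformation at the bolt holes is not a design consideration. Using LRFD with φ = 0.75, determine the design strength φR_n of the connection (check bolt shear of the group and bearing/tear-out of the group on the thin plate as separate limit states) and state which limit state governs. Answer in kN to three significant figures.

Bolt shear: A_b = π·12²/4 = 113.1 mm²; R_n = 469 × 113.1 × 5 × 1 / 1000 = 265.2 kN → 0.75 × 265.2 = 199 kN.
Bearing (1.5 l_c t F_u ≤ 3.0 d t F_u): upper limit = 3.0·12·5·450 / 1000 = 81 kN.
  Edge l_c = 25 − 14/2 = 18 → r_n = 60.75 kN; interior l_c = 50 − 14 = 36 → r_n = 81 kN.
  R_n,bearing = 1·60.75 + 4·81 = 384.8 kN → 0.75 × 384.8 = 289 kN.
Bolt shear governs: 199 kN.

199 kN (bolt shear governs)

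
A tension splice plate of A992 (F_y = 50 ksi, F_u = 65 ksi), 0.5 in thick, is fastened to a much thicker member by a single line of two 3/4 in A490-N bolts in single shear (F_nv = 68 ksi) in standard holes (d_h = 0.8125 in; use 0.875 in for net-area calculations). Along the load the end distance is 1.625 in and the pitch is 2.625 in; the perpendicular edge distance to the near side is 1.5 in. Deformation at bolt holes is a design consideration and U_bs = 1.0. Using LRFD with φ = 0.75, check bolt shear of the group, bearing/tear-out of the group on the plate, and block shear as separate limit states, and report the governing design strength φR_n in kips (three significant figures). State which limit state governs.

45.1 kips (bolt shear governs)

Bolt shear: A_b = π·0.75²/4 = 0.4418 in²; R_n = 68 × 0.4418 × 2 × 1 = 60.08 kips → 0.75 × 60.08 = 45.1 kips.
Bearing: edge l_c = 1.219, r_n = 47.53 kips; interior l_c = 1.812, r_n = 58.5 kips; R_n = 47.53 + 1·58.5 = 106 kips → 79.5 kips.
Block shear: A_gv = 2.125, A_nv = 1.469, A_nt = 0.5312 in²; R_n = min(0.6F_uA_nv, 0.6F_yA_gv) + U_bs·F_u·A_nt = 91.81 kips → 68.9 kips.
Bolt shear governs: 45.1 kips.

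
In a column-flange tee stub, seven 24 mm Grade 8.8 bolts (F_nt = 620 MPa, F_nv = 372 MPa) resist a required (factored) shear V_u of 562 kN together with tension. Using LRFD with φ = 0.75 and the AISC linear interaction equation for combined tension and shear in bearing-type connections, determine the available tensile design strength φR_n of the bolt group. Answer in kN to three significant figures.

A_b = π·24²/4 = 452.4 mm²; f_rv = 562 × 1000 / (7 × 452.4) = 177.5 MPa.
F'_nt = 1.3 F_nt − (F_nt / φF_nv) f_rv = 1.3·620 − (620/(0.75·372))·177.5 = 411.6 MPa, capped at F_nt → F'_nt = 411.6 MPa.
R_n = F'_nt · A_b · n = 411.6 × 452.4 × 7 / 1000 = 1303 kN.
Design strength φR_n = 0.75 × 1303 = 978 kN.

978 kN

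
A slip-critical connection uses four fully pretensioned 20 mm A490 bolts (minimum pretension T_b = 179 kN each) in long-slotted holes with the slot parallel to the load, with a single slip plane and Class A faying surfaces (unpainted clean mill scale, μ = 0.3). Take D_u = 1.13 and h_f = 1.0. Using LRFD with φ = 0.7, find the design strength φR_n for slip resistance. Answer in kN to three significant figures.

R_n = μ · D_u · h_f · T_b · n_s · n_b = 0.3 × 1.13 × 1.0 × 179 × 1 × 4 = 242.7 kN.
Design strength φR_n = 0.7 × 242.7 = 170 kN.

170 kN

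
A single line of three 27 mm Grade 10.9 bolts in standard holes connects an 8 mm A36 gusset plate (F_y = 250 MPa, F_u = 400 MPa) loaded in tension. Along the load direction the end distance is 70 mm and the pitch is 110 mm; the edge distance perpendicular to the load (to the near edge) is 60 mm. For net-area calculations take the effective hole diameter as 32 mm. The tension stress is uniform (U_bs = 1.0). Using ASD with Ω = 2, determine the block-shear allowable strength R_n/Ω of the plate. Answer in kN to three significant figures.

Shear plane L_v = 70 + 2·110 = 290 mm; A_gv = 290 × 8 = 2320 mm².
A_nv = (290 − 2.5·32) × 8 = 1680 mm².
A_nt = (60 − 0.5·32) × 8 = 352 mm².
0.6 F_u A_nv = 403.2 kN; 0.6 F_y A_gv = 348 kN → shear yielding governs the shear term.
R_n = 348 + 1.0 × 400 × 352 / 1000 = 488.8 kN.
Allowable strength R_n/Ω = 488.8 / 2 = 244 kN.

244 kN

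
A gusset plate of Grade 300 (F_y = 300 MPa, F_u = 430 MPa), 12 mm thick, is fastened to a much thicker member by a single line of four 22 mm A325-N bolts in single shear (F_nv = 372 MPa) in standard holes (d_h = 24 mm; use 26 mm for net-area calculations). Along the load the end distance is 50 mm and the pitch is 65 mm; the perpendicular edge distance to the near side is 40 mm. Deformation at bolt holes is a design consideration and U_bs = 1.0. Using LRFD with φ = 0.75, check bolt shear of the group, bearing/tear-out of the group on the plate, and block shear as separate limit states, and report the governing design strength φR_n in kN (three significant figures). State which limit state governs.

Bolt shear: A_b = π·22²/4 = 380.1 mm²; R_n = 372 × 380.1 × 4 × 1 / 1000 = 565.6 kN → 0.75 × 565.6 = 424 kN.
Bearing: edge l_c = 38, r_n = 235.3 kN; interior l_c = 41, r_n = 253.9 kN; R_n = 235.3 + 3·253.9 = 996.9 kN → 748 kN.
Block shear: A_gv = 2940, A_nv = 1848, A_nt = 324 mm²; R_n = min(0.6F_uA_nv, 0.6F_yA_gv) + U_bs·F_u·A_nt = 616.1 kN → 462 kN.
Bolt shear governs: 424 kN.

424 kN (bolt shear governs)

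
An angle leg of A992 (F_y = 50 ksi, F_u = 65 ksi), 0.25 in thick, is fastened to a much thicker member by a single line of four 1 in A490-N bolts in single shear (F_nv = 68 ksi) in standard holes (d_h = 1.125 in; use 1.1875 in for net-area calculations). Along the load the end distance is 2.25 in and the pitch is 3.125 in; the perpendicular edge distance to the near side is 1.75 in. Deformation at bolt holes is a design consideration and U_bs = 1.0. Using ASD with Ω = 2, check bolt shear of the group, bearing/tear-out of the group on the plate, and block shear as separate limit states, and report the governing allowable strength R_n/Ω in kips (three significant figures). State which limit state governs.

Bolt shear: A_b = π·1²/4 = 0.7854 in²; R_n = 68 × 0.7854 × 4 × 1 = 213.6 kips → 213.6 / 2 = 107 kips.
Bearing: edge l_c = 1.688, r_n = 32.91 kips; interior l_c = 2, r_n = 39 kips; R_n = 32.91 + 3·39 = 149.9 kips → 75 kips.
Block shear: A_gv = 2.906, A_nv = 1.867, A_nt = 0.2891 in²; R_n = min(0.6F_uA_nv, 0.6F_yA_gv) + U_bs·F_u·A_nt = 91.61 kips → 45.8 kips.
Block shear governs: 45.8 kips.

45.8 kips (block shear governs)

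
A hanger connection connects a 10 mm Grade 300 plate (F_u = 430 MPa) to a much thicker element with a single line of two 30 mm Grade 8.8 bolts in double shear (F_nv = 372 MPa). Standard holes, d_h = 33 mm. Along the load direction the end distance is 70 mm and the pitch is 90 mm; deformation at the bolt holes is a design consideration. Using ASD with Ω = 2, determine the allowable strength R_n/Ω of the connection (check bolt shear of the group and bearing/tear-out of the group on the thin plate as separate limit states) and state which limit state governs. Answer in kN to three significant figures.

Bolt shear: A_b = π·30²/4 = 706.9 mm²; R_n = 372 × 706.9 × 2 × 2 / 1000 = 1052 kN → 1052 / 2 = 526 kN.
Bearing (1.2 l_c t F_u ≤ 2.4 d t F_u): upper limit = 2.4·30·10·430 / 1000 = 309.6 kN.
  Edge l_c = 70 − 33/2 = 53.5 → r_n = 276.1 kN; interior l_c = 90 − 33 = 57 → r_n = 294.1 kN.
  R_n,bearing = 1·276.1 + 1·294.1 = 570.2 kN → 570.2 / 2 = 285 kN.
Bearing governs: 285 kN.

285 kN (bearing governs)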